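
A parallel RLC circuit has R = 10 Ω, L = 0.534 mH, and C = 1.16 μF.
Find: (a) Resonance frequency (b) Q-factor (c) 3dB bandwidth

Step 1 — Resonance: ω₀ = 1/√(LC) = 1/√(0.000534·1.16e-06) = 4.018e+04 rad/s.
Step 2 — f₀ = ω₀/(2π) = 6395 Hz.
Step 3 — Parallel Q: Q = R/(ω₀L) = 10/(4.018e+04·0.000534) = 0.4661.
Step 4 — Bandwidth: Δω = ω₀/Q = 8.621e+04 rad/s; BW = Δω/(2π) = 1.372e+04 Hz.

(a) f₀ = 6395 Hz  (b) Q = 0.4661  (c) BW = 1.372e+04 Hz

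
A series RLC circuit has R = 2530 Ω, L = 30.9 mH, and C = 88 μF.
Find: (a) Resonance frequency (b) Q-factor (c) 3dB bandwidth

Step 1 — Resonance: ω₀ = 1/√(LC) = 1/√(0.0309·8.8e-05) = 606.4 rad/s.
Step 2 — f₀ = ω₀/(2π) = 96.52 Hz.
Step 3 — Series Q: Q = ω₀L/R = 606.4·0.0309/2530 = 0.007407.
Step 4 — Bandwidth: Δω = ω₀/Q = 8.188e+04 rad/s; BW = Δω/(2π) = 1.303e+04 Hz.

(a) f₀ = 96.52 Hz  (b) Q = 0.007407  (c) BW = 1.303e+04 Hz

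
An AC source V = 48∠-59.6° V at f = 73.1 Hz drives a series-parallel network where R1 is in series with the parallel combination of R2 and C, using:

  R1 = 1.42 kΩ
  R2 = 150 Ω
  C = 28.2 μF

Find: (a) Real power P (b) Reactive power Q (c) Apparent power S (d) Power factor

Step 1 — Angular frequency: ω = 2π·f = 2π·73.1 = 459.3 rad/s.
Step 2 — Component impedances:
  R1: Z = R = 1420 Ω
  R2: Z = R = 150 Ω
  C: Z = 1/(jωC) = -j/(ω·C) = 0 - j77.21 Ω
Step 3 — Parallel branch: R2 || C = 1/(1/R2 + 1/C) = 31.42 - j61.04 Ω.
Step 4 — Series with R1: Z_total = R1 + (R2 || C) = 1451 - j61.04 Ω = 1453∠-2.4° Ω.
Step 5 — Source phasor: V = 48∠-59.6° V = 24.29 - j41.4 V.
Step 6 — Current: I = V / Z = 0.0179 - j0.02777 A = 0.03304∠-57.2° A.
Step 7 — Complex power: S = V·I* = 1.585 - j0.06664 VA.
Step 8 — Real power: P = Re(S) = 1.585 W.
Step 9 — Reactive power: Q = Im(S) = -0.06664 VAR.
Step 10 — Apparent power: |S| = 1.586 VA.
Step 11 — Power factor: PF = P/|S| = 0.9991 (leading).

(a) P = 1.585 W  (b) Q = -0.06664 VAR  (c) S = 1.586 VA  (d) PF = 0.9991 (leading)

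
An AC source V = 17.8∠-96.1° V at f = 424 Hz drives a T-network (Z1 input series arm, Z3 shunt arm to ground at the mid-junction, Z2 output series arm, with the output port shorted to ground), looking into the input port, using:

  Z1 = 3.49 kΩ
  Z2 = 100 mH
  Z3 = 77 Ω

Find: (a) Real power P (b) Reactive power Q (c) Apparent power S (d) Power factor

Step 1 — Angular frequency: ω = 2π·f = 2π·424 = 2664 rad/s.
Step 2 — Component impedances:
  Z1: Z = R = 3490 Ω
  Z2: Z = jωL = j·2664·0.1 = 0 + j266.4 Ω
  Z3: Z = R = 77 Ω
Step 3 — With the output port shorted to ground, the output series arm Z2 runs from the junction to ground; the shunt arm Z3 also runs from the junction to ground. They appear in parallel: Z3 || Z2 = 71.06 + j20.54 Ω.
Step 4 — Series with input arm Z1: Z_in = Z1 + (Z3 || Z2) = 3561 + j20.54 Ω = 3561∠0.3° Ω.
Step 5 — Source phasor: V = 17.8∠-96.1° V = -1.892 - j17.7 V.
Step 6 — Current: I = V / Z = -0.0005598 - j0.004967 A = 0.004998∠-96.4° A.
Step 7 — Complex power: S = V·I* = 0.08897 + j0.0005132 VA.
Step 8 — Real power: P = Re(S) = 0.08897 W.
Step 9 — Reactive power: Q = Im(S) = 0.0005132 VAR.
Step 10 — Apparent power: |S| = 0.08897 VA.
Step 11 — Power factor: PF = P/|S| = 1 (lagging).

(a) P = 0.08897 W  (b) Q = 0.0005132 VAR  (c) S = 0.08897 VA  (d) PF = 1 (lagging)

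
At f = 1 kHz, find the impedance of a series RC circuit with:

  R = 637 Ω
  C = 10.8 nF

Step 1 — Angular frequency: ω = 2π·f = 2π·1000 = 6283 rad/s.
Step 2 — Component impedances:
  R: Z = R = 637 Ω
  C: Z = 1/(jωC) = -j/(ω·C) = 0 - j1.474e+04 Ω
Step 3 — Series combination: Z_total = R + C = 637 - j1.474e+04 Ω = 1.475e+04∠-87.5° Ω.

Z = 637 - j1.474e+04 Ω = 1.475e+04∠-87.5° Ω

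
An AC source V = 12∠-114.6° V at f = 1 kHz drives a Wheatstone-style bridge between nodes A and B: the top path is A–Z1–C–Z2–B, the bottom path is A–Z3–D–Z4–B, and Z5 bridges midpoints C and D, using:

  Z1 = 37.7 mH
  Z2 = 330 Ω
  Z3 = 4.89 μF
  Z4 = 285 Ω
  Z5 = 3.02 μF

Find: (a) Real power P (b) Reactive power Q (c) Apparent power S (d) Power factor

Step 1 — Angular frequency: ω = 2π·f = 2π·1000 = 6283 rad/s.
Step 2 — Component impedances:
  Z1: Z = jωL = j·6283·0.0377 = 0 + j236.9 Ω
  Z2: Z = R = 330 Ω
  Z3: Z = 1/(jωC) = -j/(ω·C) = 0 - j32.55 Ω
  Z4: Z = R = 285 Ω
  Z5: Z = 1/(jωC) = -j/(ω·C) = 0 - j52.7 Ω
Step 3 — Bridge requires nodal analysis (the Z5 bridge couples midpoints C and D, so the two paths cannot be reduced to a simple series/parallel combination). Setting node B to ground and injecting 1 A at node A, the 3-node admittance system at A, C, D solves to V_A = Z_AB = 156.1 - j64.91 Ω = 169∠-22.6° Ω.
Step 4 — Source phasor: V = 12∠-114.6° V = -4.995 - j10.91 V.
Step 5 — Current: I = V / Z = -0.0025 - j0.07095 A = 0.071∠-92.0° A.
Step 6 — Complex power: S = V·I* = 0.7866 - j0.3272 VA.
Step 7 — Real power: P = Re(S) = 0.7866 W.
Step 8 — Reactive power: Q = Im(S) = -0.3272 VAR.
Step 9 — Apparent power: |S| = 0.852 VA.
Step 10 — Power factor: PF = P/|S| = 0.9233 (leading).

(a) P = 0.7866 W  (b) Q = -0.3272 VAR  (c) S = 0.852 VA  (d) PF = 0.9233 (leading)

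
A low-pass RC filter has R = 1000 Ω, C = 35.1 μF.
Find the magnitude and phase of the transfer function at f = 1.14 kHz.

Step 1 — Angular frequency: ω = 2π·1140 = 7163 rad/s.
Step 2 — Transfer function: H(jω) = 1/(1 + jωRC).
Step 3 — Denominator: 1 + jωRC = 1 + j·7163·1000·3.51e-05 = 1 + j251.4.
Step 4 — H = 1.582e-05 - j0.003977.
Step 5 — Magnitude: |H| = 0.003977 (-48.0 dB); phase: φ = -89.8°.

|H| = 0.003977 (-48.0 dB), φ = -89.8°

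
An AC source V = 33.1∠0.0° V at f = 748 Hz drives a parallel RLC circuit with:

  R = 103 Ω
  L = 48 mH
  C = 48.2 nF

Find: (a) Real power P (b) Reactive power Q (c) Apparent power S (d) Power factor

Step 1 — Angular frequency: ω = 2π·f = 2π·748 = 4700 rad/s.
Step 2 — Component impedances:
  R: Z = R = 103 Ω
  L: Z = jωL = j·4700·0.048 = 0 + j225.6 Ω
  C: Z = 1/(jωC) = -j/(ω·C) = 0 - j4414 Ω
Step 3 — Parallel combination: 1/Z_total = 1/R + 1/L + 1/C; Z_total = 86.72 + j37.57 Ω = 94.51∠23.4° Ω.
Step 4 — Source phasor: V = 33.1∠0.0° V = 33.1 V.
Step 5 — Current: I = V / Z = 0.3214 - j0.1392 A = 0.3502∠-23.4° A.
Step 6 — Complex power: S = V·I* = 10.64 + j4.608 VA.
Step 7 — Real power: P = Re(S) = 10.64 W.
Step 8 — Reactive power: Q = Im(S) = 4.608 VAR.
Step 9 — Apparent power: |S| = 11.59 VA.
Step 10 — Power factor: PF = P/|S| = 0.9176 (lagging).

(a) P = 10.64 W  (b) Q = 4.608 VAR  (c) S = 11.59 VA  (d) PF = 0.9176 (lagging)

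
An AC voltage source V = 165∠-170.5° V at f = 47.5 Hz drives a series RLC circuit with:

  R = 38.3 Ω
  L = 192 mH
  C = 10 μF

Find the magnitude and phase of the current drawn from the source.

Step 1 — Angular frequency: ω = 2π·f = 2π·47.5 = 298.5 rad/s.
Step 2 — Component impedances:
  R: Z = R = 38.3 Ω
  L: Z = jωL = j·298.5·0.192 = 0 + j57.3 Ω
  C: Z = 1/(jωC) = -j/(ω·C) = 0 - j335.1 Ω
Step 3 — Series combination: Z_total = R + L + C = 38.3 - j277.8 Ω = 280.4∠-82.1° Ω.
Step 4 — Source phasor: V = 165∠-170.5° V = -162.7 - j27.23 V.
Step 5 — Ohm's law: I = V / Z_total = (-162.7 - j27.23) / (38.3 - j277.8) = 0.01693 - j0.5882 A.
Step 6 — Convert to polar: |I| = 0.5885 A, ∠I = -88.4°.

I = 0.5885∠-88.4° A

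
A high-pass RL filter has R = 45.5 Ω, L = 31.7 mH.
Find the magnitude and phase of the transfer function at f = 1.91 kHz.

Step 1 — Angular frequency: ω = 2π·1910 = 1.2e+04 rad/s.
Step 2 — Transfer function: H(jω) = jωL/(R + jωL).
Step 3 — Numerator jωL = j·380.4; denominator R + jωL = 45.5 + j380.4.
Step 4 — H = 0.9859 + j0.1179.
Step 5 — Magnitude: |H| = 0.9929 (-0.1 dB); phase: φ = 6.8°.

|H| = 0.9929 (-0.1 dB), φ = 6.8°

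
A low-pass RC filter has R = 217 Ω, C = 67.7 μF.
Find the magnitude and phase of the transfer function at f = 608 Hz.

Step 1 — Angular frequency: ω = 2π·608 = 3820 rad/s.
Step 2 — Transfer function: H(jω) = 1/(1 + jωRC).
Step 3 — Denominator: 1 + jωRC = 1 + j·3820·217·6.77e-05 = 1 + j56.12.
Step 4 — H = 0.0003174 - j0.01781.
Step 5 — Magnitude: |H| = 0.01782 (-35.0 dB); phase: φ = -89.0°.

|H| = 0.01782 (-35.0 dB), φ = -89.0°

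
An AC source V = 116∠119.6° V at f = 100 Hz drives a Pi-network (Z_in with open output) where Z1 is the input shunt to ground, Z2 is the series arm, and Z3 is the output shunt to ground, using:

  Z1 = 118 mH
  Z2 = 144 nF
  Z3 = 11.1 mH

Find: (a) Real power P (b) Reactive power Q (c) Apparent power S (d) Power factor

Step 1 — Angular frequency: ω = 2π·f = 2π·100 = 628.3 rad/s.
Step 2 — Component impedances:
  Z1: Z = jωL = j·628.3·0.118 = 0 + j74.14 Ω
  Z2: Z = 1/(jωC) = -j/(ω·C) = 0 - j1.105e+04 Ω
  Z3: Z = jωL = j·628.3·0.0111 = 0 + j6.974 Ω
Step 3 — With open output, the series arm Z2 and the output shunt Z3 appear in series to ground: Z2 + Z3 = 0 - j1.105e+04 Ω.
Step 4 — Parallel with input shunt Z1: Z_in = Z1 || (Z2 + Z3) = 0 + j74.64 Ω = 74.64∠90.0° Ω.
Step 5 — Source phasor: V = 116∠119.6° V = -57.3 + j100.9 V.
Step 6 — Current: I = V / Z = 1.351 + j0.7676 A = 1.554∠29.6° A.
Step 7 — Complex power: S = V·I* = 0 + j180.3 VA.
Step 8 — Real power: P = Re(S) = 0 W.
Step 9 — Reactive power: Q = Im(S) = 180.3 VAR.
Step 10 — Apparent power: |S| = 180.3 VA.
Step 11 — Power factor: PF = P/|S| = 0 (lagging).

(a) P = 0 W  (b) Q = 180.3 VAR  (c) S = 180.3 VA  (d) PF = 0 (lagging)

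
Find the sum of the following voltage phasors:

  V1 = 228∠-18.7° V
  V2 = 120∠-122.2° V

Step 1 — Convert each phasor to rectangular form:
  V1 = 228·(cos(-18.7°) + j·sin(-18.7°)) = 216 - j73.1 V
  V2 = 120·(cos(-122.2°) + j·sin(-122.2°)) = -63.95 - j101.5 V
Step 2 — Sum components: V_total = 152 - j174.6 V.
Step 3 — Convert to polar: |V_total| = 231.5 V, ∠V_total = -49.0°.

V_total = 231.5∠-49.0° V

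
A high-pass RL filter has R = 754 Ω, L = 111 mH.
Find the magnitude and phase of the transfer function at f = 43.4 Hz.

Step 1 — Angular frequency: ω = 2π·43.4 = 272.7 rad/s.
Step 2 — Transfer function: H(jω) = jωL/(R + jωL).
Step 3 — Numerator jωL = j·30.27; denominator R + jωL = 754 + j30.27.
Step 4 — H = 0.001609 + j0.04008.
Step 5 — Magnitude: |H| = 0.04011 (-27.9 dB); phase: φ = 87.7°.

|H| = 0.04011 (-27.9 dB), φ = 87.7°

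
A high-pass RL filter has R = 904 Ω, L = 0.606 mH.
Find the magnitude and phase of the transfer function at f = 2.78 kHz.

Step 1 — Angular frequency: ω = 2π·2780 = 1.747e+04 rad/s.
Step 2 — Transfer function: H(jω) = jωL/(R + jωL).
Step 3 — Numerator jωL = j·10.59; denominator R + jωL = 904 + j10.59.
Step 4 — H = 0.0001371 + j0.01171.
Step 5 — Magnitude: |H| = 0.01171 (-38.6 dB); phase: φ = 89.3°.

|H| = 0.01171 (-38.6 dB), φ = 89.3°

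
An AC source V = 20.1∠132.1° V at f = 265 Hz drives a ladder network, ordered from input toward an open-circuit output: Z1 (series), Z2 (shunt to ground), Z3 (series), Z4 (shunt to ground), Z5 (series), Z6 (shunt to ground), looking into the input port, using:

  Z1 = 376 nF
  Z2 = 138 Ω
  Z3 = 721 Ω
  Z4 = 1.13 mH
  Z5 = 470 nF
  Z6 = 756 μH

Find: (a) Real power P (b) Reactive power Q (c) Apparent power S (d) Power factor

Step 1 — Angular frequency: ω = 2π·f = 2π·265 = 1665 rad/s.
Step 2 — Component impedances:
  Z1: Z = 1/(jωC) = -j/(ω·C) = 0 - j1597 Ω
  Z2: Z = R = 138 Ω
  Z3: Z = R = 721 Ω
  Z4: Z = jωL = j·1665·0.00113 = 0 + j1.881 Ω
  Z5: Z = 1/(jωC) = -j/(ω·C) = 0 - j1278 Ω
  Z6: Z = jωL = j·1665·0.000756 = 0 + j1.259 Ω
Step 3 — Ladder network (open output): work backward from the far end, alternating series and parallel combinations. Z_in = 115.8 - j1597 Ω = 1601∠-85.9° Ω.
Step 4 — Source phasor: V = 20.1∠132.1° V = -13.48 + j14.91 V.
Step 5 — Current: I = V / Z = -0.009897 - j0.007719 A = 0.01255∠-142.0° A.
Step 6 — Complex power: S = V·I* = 0.01825 - j0.2516 VA.
Step 7 — Real power: P = Re(S) = 0.01825 W.
Step 8 — Reactive power: Q = Im(S) = -0.2516 VAR.
Step 9 — Apparent power: |S| = 0.2523 VA.
Step 10 — Power factor: PF = P/|S| = 0.07233 (leading).

(a) P = 0.01825 W  (b) Q = -0.2516 VAR  (c) S = 0.2523 VA  (d) PF = 0.07233 (leading)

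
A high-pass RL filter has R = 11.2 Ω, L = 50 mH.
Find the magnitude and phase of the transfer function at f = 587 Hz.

Step 1 — Angular frequency: ω = 2π·587 = 3688 rad/s.
Step 2 — Transfer function: H(jω) = jωL/(R + jωL).
Step 3 — Numerator jωL = j·184.4; denominator R + jωL = 11.2 + j184.4.
Step 4 — H = 0.9963 + j0.06051.
Step 5 — Magnitude: |H| = 0.9982 (-0.0 dB); phase: φ = 3.5°.

|H| = 0.9982 (-0.0 dB), φ = 3.5°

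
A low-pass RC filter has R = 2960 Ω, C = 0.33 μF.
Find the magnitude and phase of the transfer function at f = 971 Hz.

Step 1 — Angular frequency: ω = 2π·971 = 6101 rad/s.
Step 2 — Transfer function: H(jω) = 1/(1 + jωRC).
Step 3 — Denominator: 1 + jωRC = 1 + j·6101·2960·3.3e-07 = 1 + j5.959.
Step 4 — H = 0.02739 - j0.1632.
Step 5 — Magnitude: |H| = 0.1655 (-15.6 dB); phase: φ = -80.5°.

|H| = 0.1655 (-15.6 dB), φ = -80.5°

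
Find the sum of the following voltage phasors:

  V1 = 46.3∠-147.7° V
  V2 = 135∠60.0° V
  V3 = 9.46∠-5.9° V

Step 1 — Convert each phasor to rectangular form:
  V1 = 46.3·(cos(-147.7°) + j·sin(-147.7°)) = -39.14 - j24.74 V
  V2 = 135·(cos(60.0°) + j·sin(60.0°)) = 67.5 + j116.9 V
  V3 = 9.46·(cos(-5.9°) + j·sin(-5.9°)) = 9.41 - j0.9724 V
Step 2 — Sum components: V_total = 37.77 + j91.2 V.
Step 3 — Convert to polar: |V_total| = 98.71 V, ∠V_total = 67.5°.

V_total = 98.71∠67.5° V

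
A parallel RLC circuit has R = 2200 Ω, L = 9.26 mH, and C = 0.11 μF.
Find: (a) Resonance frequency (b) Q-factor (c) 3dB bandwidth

Step 1 — Resonance: ω₀ = 1/√(LC) = 1/√(0.00926·1.1e-07) = 3.133e+04 rad/s.
Step 2 — f₀ = ω₀/(2π) = 4987 Hz.
Step 3 — Parallel Q: Q = R/(ω₀L) = 2200/(3.133e+04·0.00926) = 7.583.
Step 4 — Bandwidth: Δω = ω₀/Q = 4132 rad/s; BW = Δω/(2π) = 657.7 Hz.

(a) f₀ = 4987 Hz  (b) Q = 7.583  (c) BW = 657.7 Hz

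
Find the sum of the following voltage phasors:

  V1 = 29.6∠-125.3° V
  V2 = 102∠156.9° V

Step 1 — Convert each phasor to rectangular form:
  V1 = 29.6·(cos(-125.3°) + j·sin(-125.3°)) = -17.1 - j24.16 V
  V2 = 102·(cos(156.9°) + j·sin(156.9°)) = -93.82 + j40.02 V
Step 2 — Sum components: V_total = -110.9 + j15.86 V.
Step 3 — Convert to polar: |V_total| = 112.1 V, ∠V_total = 171.9°.

V_total = 112.1∠171.9° V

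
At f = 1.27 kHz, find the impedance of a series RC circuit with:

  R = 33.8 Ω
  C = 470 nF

Step 1 — Angular frequency: ω = 2π·f = 2π·1270 = 7980 rad/s.
Step 2 — Component impedances:
  R: Z = R = 33.8 Ω
  C: Z = 1/(jωC) = -j/(ω·C) = 0 - j266.6 Ω
Step 3 — Series combination: Z_total = R + C = 33.8 - j266.6 Ω = 268.8∠-82.8° Ω.

Z = 33.8 - j266.6 Ω = 268.8∠-82.8° Ω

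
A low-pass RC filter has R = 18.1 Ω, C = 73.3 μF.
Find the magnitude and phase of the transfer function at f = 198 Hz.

Step 1 — Angular frequency: ω = 2π·198 = 1244 rad/s.
Step 2 — Transfer function: H(jω) = 1/(1 + jωRC).
Step 3 — Denominator: 1 + jωRC = 1 + j·1244·18.1·7.33e-05 = 1 + j1.651.
Step 4 — H = 0.2685 - j0.4432.
Step 5 — Magnitude: |H| = 0.5182 (-5.7 dB); phase: φ = -58.8°.

|H| = 0.5182 (-5.7 dB), φ = -58.8°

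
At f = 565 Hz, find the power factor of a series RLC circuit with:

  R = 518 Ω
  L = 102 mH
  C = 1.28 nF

Step 1 — Angular frequency: ω = 2π·f = 2π·565 = 3550 rad/s.
Step 2 — Component impedances:
  R: Z = R = 518 Ω
  L: Z = jωL = j·3550·0.102 = 0 + j362.1 Ω
  C: Z = 1/(jωC) = -j/(ω·C) = 0 - j2.201e+05 Ω
Step 3 — Series combination: Z_total = R + L + C = 518 - j2.197e+05 Ω = 2.197e+05∠-89.9° Ω.
Step 4 — Power factor: PF = cos(φ) = Re(Z)/|Z| = 518/2.197e+05 = 0.002358.
Step 5 — Type: Im(Z) = -2.197e+05 ⇒ leading (phase φ = -89.9°).

PF = 0.002358 (leading, φ = -89.9°)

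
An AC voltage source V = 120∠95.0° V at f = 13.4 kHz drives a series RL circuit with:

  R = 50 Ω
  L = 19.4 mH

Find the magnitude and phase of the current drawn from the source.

Step 1 — Angular frequency: ω = 2π·f = 2π·1.34e+04 = 8.419e+04 rad/s.
Step 2 — Component impedances:
  R: Z = R = 50 Ω
  L: Z = jωL = j·8.419e+04·0.0194 = 0 + j1633 Ω
Step 3 — Series combination: Z_total = R + L = 50 + j1633 Ω = 1634∠88.2° Ω.
Step 4 — Source phasor: V = 120∠95.0° V = -10.46 + j119.5 V.
Step 5 — Ohm's law: I = V / Z_total = (-10.46 + j119.5) / (50 + j1633) = 0.07292 + j0.008635 A.
Step 6 — Convert to polar: |I| = 0.07343 A, ∠I = 6.8°.

I = 0.07343∠6.8° A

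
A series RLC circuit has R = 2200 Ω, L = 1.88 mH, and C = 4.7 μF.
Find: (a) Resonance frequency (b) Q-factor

Step 1 — Resonance condition Im(Z)=0 gives ω₀ = 1/√(LC).
Step 2 — ω₀ = 1/√(0.00188·4.7e-06) = 1.064e+04 rad/s.
Step 3 — f₀ = ω₀/(2π) = 1693 Hz.
Step 4 — Series Q: Q = ω₀L/R = 1.064e+04·0.00188/2200 = 0.009091.

(a) f₀ = 1693 Hz  (b) Q = 0.009091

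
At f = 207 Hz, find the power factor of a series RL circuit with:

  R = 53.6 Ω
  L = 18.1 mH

Step 1 — Angular frequency: ω = 2π·f = 2π·207 = 1301 rad/s.
Step 2 — Component impedances:
  R: Z = R = 53.6 Ω
  L: Z = jωL = j·1301·0.0181 = 0 + j23.54 Ω
Step 3 — Series combination: Z_total = R + L = 53.6 + j23.54 Ω = 58.54∠23.7° Ω.
Step 4 — Power factor: PF = cos(φ) = Re(Z)/|Z| = 53.6/58.54 = 0.9156.
Step 5 — Type: Im(Z) = 23.54 ⇒ lagging (phase φ = 23.7°).

PF = 0.9156 (lagging, φ = 23.7°)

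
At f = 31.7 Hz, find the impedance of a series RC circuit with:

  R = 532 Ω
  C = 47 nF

Step 1 — Angular frequency: ω = 2π·f = 2π·31.7 = 199.2 rad/s.
Step 2 — Component impedances:
  R: Z = R = 532 Ω
  C: Z = 1/(jωC) = -j/(ω·C) = 0 - j1.068e+05 Ω
Step 3 — Series combination: Z_total = R + C = 532 - j1.068e+05 Ω = 1.068e+05∠-89.7° Ω.

Z = 532 - j1.068e+05 Ω = 1.068e+05∠-89.7° Ω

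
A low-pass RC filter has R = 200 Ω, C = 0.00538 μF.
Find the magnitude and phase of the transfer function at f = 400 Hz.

Step 1 — Angular frequency: ω = 2π·400 = 2513 rad/s.
Step 2 — Transfer function: H(jω) = 1/(1 + jωRC).
Step 3 — Denominator: 1 + jωRC = 1 + j·2513·200·5.38e-09 = 1 + j0.002704.
Step 4 — H = 1 - j0.002704.
Step 5 — Magnitude: |H| = 1 (-0.0 dB); phase: φ = -0.2°.

|H| = 1 (-0.0 dB), φ = -0.2°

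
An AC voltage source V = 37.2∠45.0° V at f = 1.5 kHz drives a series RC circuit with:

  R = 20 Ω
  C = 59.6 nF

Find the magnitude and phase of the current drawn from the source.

Step 1 — Angular frequency: ω = 2π·f = 2π·1500 = 9425 rad/s.
Step 2 — Component impedances:
  R: Z = R = 20 Ω
  C: Z = 1/(jωC) = -j/(ω·C) = 0 - j1780 Ω
Step 3 — Series combination: Z_total = R + C = 20 - j1780 Ω = 1780∠-89.4° Ω.
Step 4 — Source phasor: V = 37.2∠45.0° V = 26.3 + j26.3 V.
Step 5 — Ohm's law: I = V / Z_total = (26.3 + j26.3) / (20 - j1780) = -0.01461 + j0.01494 A.
Step 6 — Convert to polar: |I| = 0.02089 A, ∠I = 134.4°.

I = 0.02089∠134.4° A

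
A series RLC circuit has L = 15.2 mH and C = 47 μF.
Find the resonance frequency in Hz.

Step 1 — Resonance condition Im(Z)=0 gives ω₀ = 1/√(LC).
Step 2 — ω₀ = 1/√(0.0152·4.7e-05) = 1183 rad/s.
Step 3 — f₀ = ω₀/(2π) = 188.3 Hz.

f₀ = 188.3 Hz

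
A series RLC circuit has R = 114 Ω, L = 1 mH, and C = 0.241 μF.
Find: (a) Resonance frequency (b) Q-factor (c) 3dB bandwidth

Step 1 — Resonance condition Im(Z)=0 gives ω₀ = 1/√(LC).
Step 2 — ω₀ = 1/√(0.001·2.41e-07) = 6.442e+04 rad/s.
Step 3 — f₀ = ω₀/(2π) = 1.025e+04 Hz.
Step 4 — Series Q: Q = ω₀L/R = 6.442e+04·0.001/114 = 0.565.
Step 5 — 3dB bandwidth: Δω = ω₀/Q = 1.14e+05 rad/s; BW = Δω/(2π) = 1.814e+04 Hz.

(a) f₀ = 1.025e+04 Hz  (b) Q = 0.565  (c) BW = 1.814e+04 Hz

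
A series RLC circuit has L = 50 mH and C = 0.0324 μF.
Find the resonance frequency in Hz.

Step 1 — Resonance condition Im(Z)=0 gives ω₀ = 1/√(LC).
Step 2 — ω₀ = 1/√(0.05·3.24e-08) = 2.485e+04 rad/s.
Step 3 — f₀ = ω₀/(2π) = 3954 Hz.

f₀ = 3954 Hz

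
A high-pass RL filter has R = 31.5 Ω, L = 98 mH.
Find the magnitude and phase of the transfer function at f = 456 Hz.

Step 1 — Angular frequency: ω = 2π·456 = 2865 rad/s.
Step 2 — Transfer function: H(jω) = jωL/(R + jωL).
Step 3 — Numerator jωL = j·280.8; denominator R + jωL = 31.5 + j280.8.
Step 4 — H = 0.9876 + j0.1108.
Step 5 — Magnitude: |H| = 0.9938 (-0.1 dB); phase: φ = 6.4°.

|H| = 0.9938 (-0.1 dB), φ = 6.4°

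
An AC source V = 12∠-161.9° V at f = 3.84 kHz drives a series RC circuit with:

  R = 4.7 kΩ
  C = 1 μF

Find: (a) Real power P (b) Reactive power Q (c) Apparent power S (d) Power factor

Step 1 — Angular frequency: ω = 2π·f = 2π·3840 = 2.413e+04 rad/s.
Step 2 — Component impedances:
  R: Z = R = 4700 Ω
  C: Z = 1/(jωC) = -j/(ω·C) = 0 - j41.45 Ω
Step 3 — Series combination: Z_total = R + C = 4700 - j41.45 Ω = 4700∠-0.5° Ω.
Step 4 — Source phasor: V = 12∠-161.9° V = -11.41 - j3.728 V.
Step 5 — Current: I = V / Z = -0.00242 - j0.0008146 A = 0.002553∠-161.4° A.
Step 6 — Complex power: S = V·I* = 0.03064 - j0.0002702 VA.
Step 7 — Real power: P = Re(S) = 0.03064 W.
Step 8 — Reactive power: Q = Im(S) = -0.0002702 VAR.
Step 9 — Apparent power: |S| = 0.03064 VA.
Step 10 — Power factor: PF = P/|S| = 1 (leading).

(a) P = 0.03064 W  (b) Q = -0.0002702 VAR  (c) S = 0.03064 VA  (d) PF = 1 (leading)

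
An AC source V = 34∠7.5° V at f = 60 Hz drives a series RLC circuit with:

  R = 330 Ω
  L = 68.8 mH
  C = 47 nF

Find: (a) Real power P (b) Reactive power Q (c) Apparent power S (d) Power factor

Step 1 — Angular frequency: ω = 2π·f = 2π·60 = 377 rad/s.
Step 2 — Component impedances:
  R: Z = R = 330 Ω
  L: Z = jωL = j·377·0.0688 = 0 + j25.94 Ω
  C: Z = 1/(jωC) = -j/(ω·C) = 0 - j5.644e+04 Ω
Step 3 — Series combination: Z_total = R + L + C = 330 - j5.641e+04 Ω = 5.641e+04∠-89.7° Ω.
Step 4 — Source phasor: V = 34∠7.5° V = 33.71 + j4.438 V.
Step 5 — Current: I = V / Z = -7.517e-05 + j0.000598 A = 0.0006027∠97.2° A.
Step 6 — Complex power: S = V·I* = 0.0001199 - j0.02049 VA.
Step 7 — Real power: P = Re(S) = 0.0001199 W.
Step 8 — Reactive power: Q = Im(S) = -0.02049 VAR.
Step 9 — Apparent power: |S| = 0.02049 VA.
Step 10 — Power factor: PF = P/|S| = 0.00585 (leading).

(a) P = 0.0001199 W  (b) Q = -0.02049 VAR  (c) S = 0.02049 VA  (d) PF = 0.00585 (leading)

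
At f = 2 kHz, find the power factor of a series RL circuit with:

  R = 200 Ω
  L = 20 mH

Step 1 — Angular frequency: ω = 2π·f = 2π·2000 = 1.257e+04 rad/s.
Step 2 — Component impedances:
  R: Z = R = 200 Ω
  L: Z = jωL = j·1.257e+04·0.02 = 0 + j251.3 Ω
Step 3 — Series combination: Z_total = R + L = 200 + j251.3 Ω = 321.2∠51.5° Ω.
Step 4 — Power factor: PF = cos(φ) = Re(Z)/|Z| = 200/321.2 = 0.6227.
Step 5 — Type: Im(Z) = 251.3 ⇒ lagging (phase φ = 51.5°).

PF = 0.6227 (lagging, φ = 51.5°)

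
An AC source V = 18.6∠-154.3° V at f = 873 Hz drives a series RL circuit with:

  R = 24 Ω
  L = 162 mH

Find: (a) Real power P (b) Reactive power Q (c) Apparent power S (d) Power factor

Step 1 — Angular frequency: ω = 2π·f = 2π·873 = 5485 rad/s.
Step 2 — Component impedances:
  R: Z = R = 24 Ω
  L: Z = jωL = j·5485·0.162 = 0 + j888.6 Ω
Step 3 — Series combination: Z_total = R + L = 24 + j888.6 Ω = 888.9∠88.5° Ω.
Step 4 — Source phasor: V = 18.6∠-154.3° V = -16.76 - j8.066 V.
Step 5 — Current: I = V / Z = -0.00958 + j0.0186 A = 0.02092∠117.2° A.
Step 6 — Complex power: S = V·I* = 0.01051 + j0.389 VA.
Step 7 — Real power: P = Re(S) = 0.01051 W.
Step 8 — Reactive power: Q = Im(S) = 0.389 VAR.
Step 9 — Apparent power: |S| = 0.3892 VA.
Step 10 — Power factor: PF = P/|S| = 0.027 (lagging).

(a) P = 0.01051 W  (b) Q = 0.389 VAR  (c) S = 0.3892 VA  (d) PF = 0.027 (lagging)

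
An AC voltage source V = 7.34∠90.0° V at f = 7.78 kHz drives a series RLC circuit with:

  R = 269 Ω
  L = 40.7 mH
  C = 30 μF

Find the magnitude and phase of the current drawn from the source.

Step 1 — Angular frequency: ω = 2π·f = 2π·7780 = 4.888e+04 rad/s.
Step 2 — Component impedances:
  R: Z = R = 269 Ω
  L: Z = jωL = j·4.888e+04·0.0407 = 0 + j1990 Ω
  C: Z = 1/(jωC) = -j/(ω·C) = 0 - j0.6819 Ω
Step 3 — Series combination: Z_total = R + L + C = 269 + j1989 Ω = 2007∠82.3° Ω.
Step 4 — Source phasor: V = 7.34∠90.0° V = 0 + j7.34 V.
Step 5 — Ohm's law: I = V / Z_total = (0 + j7.34) / (269 + j1989) = 0.003624 + j0.0004902 A.
Step 6 — Convert to polar: |I| = 0.003657 A, ∠I = 7.7°.

I = 0.003657∠7.7° A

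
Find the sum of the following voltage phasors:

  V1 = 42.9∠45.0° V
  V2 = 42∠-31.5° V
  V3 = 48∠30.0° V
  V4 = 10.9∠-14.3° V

Step 1 — Convert each phasor to rectangular form:
  V1 = 42.9·(cos(45.0°) + j·sin(45.0°)) = 30.33 + j30.33 V
  V2 = 42·(cos(-31.5°) + j·sin(-31.5°)) = 35.81 - j21.94 V
  V3 = 48·(cos(30.0°) + j·sin(30.0°)) = 41.57 + j24 V
  V4 = 10.9·(cos(-14.3°) + j·sin(-14.3°)) = 10.56 - j2.692 V
Step 2 — Sum components: V_total = 118.3 + j29.7 V.
Step 3 — Convert to polar: |V_total| = 121.9 V, ∠V_total = 14.1°.

V_total = 121.9∠14.1° V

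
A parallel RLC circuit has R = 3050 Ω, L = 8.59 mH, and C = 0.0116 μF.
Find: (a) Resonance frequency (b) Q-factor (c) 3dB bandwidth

Step 1 — Resonance: ω₀ = 1/√(LC) = 1/√(0.00859·1.16e-08) = 1.002e+05 rad/s.
Step 2 — f₀ = ω₀/(2π) = 1.594e+04 Hz.
Step 3 — Parallel Q: Q = R/(ω₀L) = 3050/(1.002e+05·0.00859) = 3.544.
Step 4 — Bandwidth: Δω = ω₀/Q = 2.826e+04 rad/s; BW = Δω/(2π) = 4498 Hz.

(a) f₀ = 1.594e+04 Hz  (b) Q = 3.544  (c) BW = 4498 Hz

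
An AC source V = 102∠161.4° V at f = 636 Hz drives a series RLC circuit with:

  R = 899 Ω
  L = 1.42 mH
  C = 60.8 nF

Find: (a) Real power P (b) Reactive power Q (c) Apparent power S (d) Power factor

Step 1 — Angular frequency: ω = 2π·f = 2π·636 = 3996 rad/s.
Step 2 — Component impedances:
  R: Z = R = 899 Ω
  L: Z = jωL = j·3996·0.00142 = 0 + j5.674 Ω
  C: Z = 1/(jωC) = -j/(ω·C) = 0 - j4116 Ω
Step 3 — Series combination: Z_total = R + L + C = 899 - j4110 Ω = 4207∠-77.7° Ω.
Step 4 — Source phasor: V = 102∠161.4° V = -96.67 + j32.53 V.
Step 5 — Current: I = V / Z = -0.01246 - j0.02079 A = 0.02424∠-120.9° A.
Step 6 — Complex power: S = V·I* = 0.5284 - j2.416 VA.
Step 7 — Real power: P = Re(S) = 0.5284 W.
Step 8 — Reactive power: Q = Im(S) = -2.416 VAR.
Step 9 — Apparent power: |S| = 2.473 VA.
Step 10 — Power factor: PF = P/|S| = 0.2137 (leading).

(a) P = 0.5284 W  (b) Q = -2.416 VAR  (c) S = 2.473 VA  (d) PF = 0.2137 (leading)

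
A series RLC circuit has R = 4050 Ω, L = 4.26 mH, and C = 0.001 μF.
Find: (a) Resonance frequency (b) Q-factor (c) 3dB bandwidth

Step 1 — Resonance: ω₀ = 1/√(LC) = 1/√(0.00426·1e-09) = 4.845e+05 rad/s.
Step 2 — f₀ = ω₀/(2π) = 7.711e+04 Hz.
Step 3 — Series Q: Q = ω₀L/R = 4.845e+05·0.00426/4050 = 0.5096.
Step 4 — Bandwidth: Δω = ω₀/Q = 9.507e+05 rad/s; BW = Δω/(2π) = 1.513e+05 Hz.

(a) f₀ = 7.711e+04 Hz  (b) Q = 0.5096  (c) BW = 1.513e+05 Hz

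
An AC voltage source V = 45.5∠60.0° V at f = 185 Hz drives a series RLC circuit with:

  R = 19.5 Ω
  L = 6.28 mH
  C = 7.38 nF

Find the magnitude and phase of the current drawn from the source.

Step 1 — Angular frequency: ω = 2π·f = 2π·185 = 1162 rad/s.
Step 2 — Component impedances:
  R: Z = R = 19.5 Ω
  L: Z = jωL = j·1162·0.00628 = 0 + j7.3 Ω
  C: Z = 1/(jωC) = -j/(ω·C) = 0 - j1.166e+05 Ω
Step 3 — Series combination: Z_total = R + L + C = 19.5 - j1.166e+05 Ω = 1.166e+05∠-90.0° Ω.
Step 4 — Source phasor: V = 45.5∠60.0° V = 22.75 + j39.4 V.
Step 5 — Ohm's law: I = V / Z_total = (22.75 + j39.4) / (19.5 - j1.166e+05) = -0.000338 + j0.0001952 A.
Step 6 — Convert to polar: |I| = 0.0003903 A, ∠I = 150.0°.

I = 0.0003903∠150.0° A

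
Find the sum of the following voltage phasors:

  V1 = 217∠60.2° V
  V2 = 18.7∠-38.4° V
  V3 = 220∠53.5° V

Step 1 — Convert each phasor to rectangular form:
  V1 = 217·(cos(60.2°) + j·sin(60.2°)) = 107.8 + j188.3 V
  V2 = 18.7·(cos(-38.4°) + j·sin(-38.4°)) = 14.66 - j11.62 V
  V3 = 220·(cos(53.5°) + j·sin(53.5°)) = 130.9 + j176.8 V
Step 2 — Sum components: V_total = 253.4 + j353.5 V.
Step 3 — Convert to polar: |V_total| = 434.9 V, ∠V_total = 54.4°.

V_total = 434.9∠54.4° V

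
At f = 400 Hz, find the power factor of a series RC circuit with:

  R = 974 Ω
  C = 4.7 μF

Step 1 — Angular frequency: ω = 2π·f = 2π·400 = 2513 rad/s.
Step 2 — Component impedances:
  R: Z = R = 974 Ω
  C: Z = 1/(jωC) = -j/(ω·C) = 0 - j84.66 Ω
Step 3 — Series combination: Z_total = R + C = 974 - j84.66 Ω = 977.7∠-5.0° Ω.
Step 4 — Power factor: PF = cos(φ) = Re(Z)/|Z| = 974/977.7 = 0.9962.
Step 5 — Type: Im(Z) = -84.66 ⇒ leading (phase φ = -5.0°).

PF = 0.9962 (leading, φ = -5.0°)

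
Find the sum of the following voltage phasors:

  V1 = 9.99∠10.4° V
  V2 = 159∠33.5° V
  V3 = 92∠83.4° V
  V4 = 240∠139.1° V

Step 1 — Convert each phasor to rectangular form:
  V1 = 9.99·(cos(10.4°) + j·sin(10.4°)) = 9.826 + j1.803 V
  V2 = 159·(cos(33.5°) + j·sin(33.5°)) = 132.6 + j87.76 V
  V3 = 92·(cos(83.4°) + j·sin(83.4°)) = 10.57 + j91.39 V
  V4 = 240·(cos(139.1°) + j·sin(139.1°)) = -181.4 + j157.1 V
Step 2 — Sum components: V_total = -28.42 + j338.1 V.
Step 3 — Convert to polar: |V_total| = 339.3 V, ∠V_total = 94.8°.

V_total = 339.3∠94.8° V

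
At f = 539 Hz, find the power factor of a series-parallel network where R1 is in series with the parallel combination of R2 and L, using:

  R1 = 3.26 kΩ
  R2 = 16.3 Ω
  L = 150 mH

Step 1 — Angular frequency: ω = 2π·f = 2π·539 = 3387 rad/s.
Step 2 — Component impedances:
  R1: Z = R = 3260 Ω
  R2: Z = R = 16.3 Ω
  L: Z = jωL = j·3387·0.15 = 0 + j508 Ω
Step 3 — Parallel branch: R2 || L = 1/(1/R2 + 1/L) = 16.28 + j0.5225 Ω.
Step 4 — Series with R1: Z_total = R1 + (R2 || L) = 3276 + j0.5225 Ω = 3276∠0.0° Ω.
Step 5 — Power factor: PF = cos(φ) = Re(Z)/|Z| = 3276/3276 = 1.
Step 6 — Type: Im(Z) = 0.5225 ⇒ lagging (phase φ = 0.0°).

PF = 1 (lagging, φ = 0.0°)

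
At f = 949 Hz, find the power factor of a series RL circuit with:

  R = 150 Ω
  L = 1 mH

Step 1 — Angular frequency: ω = 2π·f = 2π·949 = 5963 rad/s.
Step 2 — Component impedances:
  R: Z = R = 150 Ω
  L: Z = jωL = j·5963·0.001 = 0 + j5.963 Ω
Step 3 — Series combination: Z_total = R + L = 150 + j5.963 Ω = 150.1∠2.3° Ω.
Step 4 — Power factor: PF = cos(φ) = Re(Z)/|Z| = 150/150.12 = 0.9992.
Step 5 — Type: Im(Z) = 5.963 ⇒ lagging (phase φ = 2.3°).

PF = 0.9992 (lagging, φ = 2.3°)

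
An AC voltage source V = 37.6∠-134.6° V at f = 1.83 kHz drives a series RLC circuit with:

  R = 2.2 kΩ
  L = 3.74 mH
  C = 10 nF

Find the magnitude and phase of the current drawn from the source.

Step 1 — Angular frequency: ω = 2π·f = 2π·1830 = 1.15e+04 rad/s.
Step 2 — Component impedances:
  R: Z = R = 2200 Ω
  L: Z = jωL = j·1.15e+04·0.00374 = 0 + j43 Ω
  C: Z = 1/(jωC) = -j/(ω·C) = 0 - j8697 Ω
Step 3 — Series combination: Z_total = R + L + C = 2200 - j8654 Ω = 8929∠-75.7° Ω.
Step 4 — Source phasor: V = 37.6∠-134.6° V = -26.4 - j26.77 V.
Step 5 — Ohm's law: I = V / Z_total = (-26.4 - j26.77) / (2200 - j8654) = 0.002177 - j0.003604 A.
Step 6 — Convert to polar: |I| = 0.004211 A, ∠I = -58.9°.

I = 0.004211∠-58.9° A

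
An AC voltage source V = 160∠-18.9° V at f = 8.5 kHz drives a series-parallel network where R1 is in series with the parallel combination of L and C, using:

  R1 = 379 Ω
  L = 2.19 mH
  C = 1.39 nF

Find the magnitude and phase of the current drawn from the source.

Step 1 — Angular frequency: ω = 2π·f = 2π·8500 = 5.341e+04 rad/s.
Step 2 — Component impedances:
  R1: Z = R = 379 Ω
  L: Z = jωL = j·5.341e+04·0.00219 = 0 + j117 Ω
  C: Z = 1/(jωC) = -j/(ω·C) = 0 - j1.347e+04 Ω
Step 3 — Parallel branch: L || C = 1/(1/L + 1/C) = 0 + j118 Ω.
Step 4 — Series with R1: Z_total = R1 + (L || C) = 379 + j118 Ω = 396.9∠17.3° Ω.
Step 5 — Source phasor: V = 160∠-18.9° V = 151.4 - j51.83 V.
Step 6 — Ohm's law: I = V / Z_total = (151.4 - j51.83) / (379 + j118) = 0.3253 - j0.238 A.
Step 7 — Convert to polar: |I| = 0.4031 A, ∠I = -36.2°.

I = 0.4031∠-36.2° A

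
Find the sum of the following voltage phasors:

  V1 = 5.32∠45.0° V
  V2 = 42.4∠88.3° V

Step 1 — Convert each phasor to rectangular form:
  V1 = 5.32·(cos(45.0°) + j·sin(45.0°)) = 3.762 + j3.762 V
  V2 = 42.4·(cos(88.3°) + j·sin(88.3°)) = 1.258 + j42.38 V
Step 2 — Sum components: V_total = 5.02 + j46.14 V.
Step 3 — Convert to polar: |V_total| = 46.42 V, ∠V_total = 83.8°.

V_total = 46.42∠83.8° V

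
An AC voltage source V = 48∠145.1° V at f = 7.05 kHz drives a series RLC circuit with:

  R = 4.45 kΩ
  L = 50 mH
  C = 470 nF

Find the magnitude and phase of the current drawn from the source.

Step 1 — Angular frequency: ω = 2π·f = 2π·7050 = 4.43e+04 rad/s.
Step 2 — Component impedances:
  R: Z = R = 4450 Ω
  L: Z = jωL = j·4.43e+04·0.05 = 0 + j2215 Ω
  C: Z = 1/(jωC) = -j/(ω·C) = 0 - j48.03 Ω
Step 3 — Series combination: Z_total = R + L + C = 4450 + j2167 Ω = 4949∠26.0° Ω.
Step 4 — Source phasor: V = 48∠145.1° V = -39.37 + j27.46 V.
Step 5 — Ohm's law: I = V / Z_total = (-39.37 + j27.46) / (4450 + j2167) = -0.004722 + j0.008471 A.
Step 6 — Convert to polar: |I| = 0.009698 A, ∠I = 119.1°.

I = 0.009698∠119.1° A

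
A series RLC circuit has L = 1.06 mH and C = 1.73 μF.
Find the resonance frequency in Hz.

Step 1 — Resonance condition Im(Z)=0 gives ω₀ = 1/√(LC).
Step 2 — ω₀ = 1/√(0.00106·1.73e-06) = 2.335e+04 rad/s.
Step 3 — f₀ = ω₀/(2π) = 3717 Hz.

f₀ = 3717 Hz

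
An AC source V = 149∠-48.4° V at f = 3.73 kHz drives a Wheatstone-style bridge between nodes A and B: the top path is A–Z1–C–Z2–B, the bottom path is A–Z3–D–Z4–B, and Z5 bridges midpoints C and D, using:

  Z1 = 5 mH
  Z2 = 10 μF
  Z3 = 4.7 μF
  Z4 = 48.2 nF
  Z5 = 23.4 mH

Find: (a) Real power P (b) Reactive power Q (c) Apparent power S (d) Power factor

Step 1 — Angular frequency: ω = 2π·f = 2π·3730 = 2.344e+04 rad/s.
Step 2 — Component impedances:
  Z1: Z = jωL = j·2.344e+04·0.005 = 0 + j117.2 Ω
  Z2: Z = 1/(jωC) = -j/(ω·C) = 0 - j4.267 Ω
  Z3: Z = 1/(jωC) = -j/(ω·C) = 0 - j9.078 Ω
  Z4: Z = 1/(jωC) = -j/(ω·C) = 0 - j885.2 Ω
  Z5: Z = jωL = j·2.344e+04·0.0234 = 0 + j548.4 Ω
Step 3 — Bridge requires nodal analysis (the Z5 bridge couples midpoints C and D, so the two paths cannot be reduced to a simple series/parallel combination). Setting node B to ground and injecting 1 A at node A, the 3-node admittance system at A, C, D solves to V_A = Z_AB = 0 + j103 Ω = 103∠90.0° Ω.
Step 4 — Source phasor: V = 149∠-48.4° V = 98.93 - j111.4 V.
Step 5 — Current: I = V / Z = -1.082 - j0.9608 A = 1.447∠-138.4° A.
Step 6 — Complex power: S = V·I* = 0 + j215.6 VA.
Step 7 — Real power: P = Re(S) = 0 W.
Step 8 — Reactive power: Q = Im(S) = 215.6 VAR.
Step 9 — Apparent power: |S| = 215.6 VA.
Step 10 — Power factor: PF = P/|S| = 0 (lagging).

(a) P = 0 W  (b) Q = 215.6 VAR  (c) S = 215.6 VA  (d) PF = 0 (lagging)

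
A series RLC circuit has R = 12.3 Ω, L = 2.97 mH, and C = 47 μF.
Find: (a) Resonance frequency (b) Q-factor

Step 1 — Resonance condition Im(Z)=0 gives ω₀ = 1/√(LC).
Step 2 — ω₀ = 1/√(0.00297·4.7e-05) = 2677 rad/s.
Step 3 — f₀ = ω₀/(2π) = 426 Hz.
Step 4 — Series Q: Q = ω₀L/R = 2677·0.00297/12.3 = 0.6463.

(a) f₀ = 426 Hz  (b) Q = 0.6463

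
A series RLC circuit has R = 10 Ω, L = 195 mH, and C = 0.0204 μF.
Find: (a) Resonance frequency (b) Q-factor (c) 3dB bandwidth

Step 1 — Resonance condition Im(Z)=0 gives ω₀ = 1/√(LC).
Step 2 — ω₀ = 1/√(0.195·2.04e-08) = 1.586e+04 rad/s.
Step 3 — f₀ = ω₀/(2π) = 2523 Hz.
Step 4 — Series Q: Q = ω₀L/R = 1.586e+04·0.195/10 = 309.2.
Step 5 — 3dB bandwidth: Δω = ω₀/Q = 51.28 rad/s; BW = Δω/(2π) = 8.162 Hz.

(a) f₀ = 2523 Hz  (b) Q = 309.2  (c) BW = 8.162 Hz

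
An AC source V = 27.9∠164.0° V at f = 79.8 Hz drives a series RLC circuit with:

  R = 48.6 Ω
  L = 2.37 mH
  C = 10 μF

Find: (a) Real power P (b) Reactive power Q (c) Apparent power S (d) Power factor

Step 1 — Angular frequency: ω = 2π·f = 2π·79.8 = 501.4 rad/s.
Step 2 — Component impedances:
  R: Z = R = 48.6 Ω
  L: Z = jωL = j·501.4·0.00237 = 0 + j1.188 Ω
  C: Z = 1/(jωC) = -j/(ω·C) = 0 - j199.4 Ω
Step 3 — Series combination: Z_total = R + L + C = 48.6 - j198.3 Ω = 204.1∠-76.2° Ω.
Step 4 — Source phasor: V = 27.9∠164.0° V = -26.82 + j7.69 V.
Step 5 — Current: I = V / Z = -0.06787 - j0.1186 A = 0.1367∠-119.8° A.
Step 6 — Complex power: S = V·I* = 0.9079 - j3.704 VA.
Step 7 — Real power: P = Re(S) = 0.9079 W.
Step 8 — Reactive power: Q = Im(S) = -3.704 VAR.
Step 9 — Apparent power: |S| = 3.813 VA.
Step 10 — Power factor: PF = P/|S| = 0.2381 (leading).

(a) P = 0.9079 W  (b) Q = -3.704 VAR  (c) S = 3.813 VA  (d) PF = 0.2381 (leading)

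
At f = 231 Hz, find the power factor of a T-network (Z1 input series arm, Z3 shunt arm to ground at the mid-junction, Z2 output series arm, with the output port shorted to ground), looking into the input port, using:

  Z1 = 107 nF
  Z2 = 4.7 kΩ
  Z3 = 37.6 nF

Step 1 — Angular frequency: ω = 2π·f = 2π·231 = 1451 rad/s.
Step 2 — Component impedances:
  Z1: Z = 1/(jωC) = -j/(ω·C) = 0 - j6439 Ω
  Z2: Z = R = 4700 Ω
  Z3: Z = 1/(jωC) = -j/(ω·C) = 0 - j1.832e+04 Ω
Step 3 — With the output port shorted to ground, the output series arm Z2 runs from the junction to ground; the shunt arm Z3 also runs from the junction to ground. They appear in parallel: Z3 || Z2 = 4410 - j1131 Ω.
Step 4 — Series with input arm Z1: Z_in = Z1 + (Z3 || Z2) = 4410 - j7570 Ω = 8761∠-59.8° Ω.
Step 5 — Power factor: PF = cos(φ) = Re(Z)/|Z| = 4410/8761 = 0.5034.
Step 6 — Type: Im(Z) = -7570 ⇒ leading (phase φ = -59.8°).

PF = 0.5034 (leading, φ = -59.8°)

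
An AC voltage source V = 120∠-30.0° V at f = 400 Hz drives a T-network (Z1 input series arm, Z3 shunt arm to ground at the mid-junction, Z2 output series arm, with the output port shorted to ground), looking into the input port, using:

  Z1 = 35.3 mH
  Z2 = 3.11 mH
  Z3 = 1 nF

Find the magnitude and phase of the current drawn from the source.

Step 1 — Angular frequency: ω = 2π·f = 2π·400 = 2513 rad/s.
Step 2 — Component impedances:
  Z1: Z = jωL = j·2513·0.0353 = 0 + j88.72 Ω
  Z2: Z = jωL = j·2513·0.00311 = 0 + j7.816 Ω
  Z3: Z = 1/(jωC) = -j/(ω·C) = 0 - j3.979e+05 Ω
Step 3 — With the output port shorted to ground, the output series arm Z2 runs from the junction to ground; the shunt arm Z3 also runs from the junction to ground. They appear in parallel: Z3 || Z2 = 0 + j7.816 Ω.
Step 4 — Series with input arm Z1: Z_in = Z1 + (Z3 || Z2) = 0 + j96.54 Ω = 96.54∠90.0° Ω.
Step 5 — Source phasor: V = 120∠-30.0° V = 103.9 - j60 V.
Step 6 — Ohm's law: I = V / Z_total = (103.9 - j60) / (0 + j96.54) = -0.6215 - j1.077 A.
Step 7 — Convert to polar: |I| = 1.243 A, ∠I = -120.0°.

I = 1.243∠-120.0° A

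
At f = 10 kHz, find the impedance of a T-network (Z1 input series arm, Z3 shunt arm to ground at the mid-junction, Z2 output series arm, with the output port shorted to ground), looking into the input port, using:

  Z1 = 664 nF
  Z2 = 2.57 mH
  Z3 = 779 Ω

Step 1 — Angular frequency: ω = 2π·f = 2π·1e+04 = 6.283e+04 rad/s.
Step 2 — Component impedances:
  Z1: Z = 1/(jωC) = -j/(ω·C) = 0 - j23.97 Ω
  Z2: Z = jωL = j·6.283e+04·0.00257 = 0 + j161.5 Ω
  Z3: Z = R = 779 Ω
Step 3 — With the output port shorted to ground, the output series arm Z2 runs from the junction to ground; the shunt arm Z3 also runs from the junction to ground. They appear in parallel: Z3 || Z2 = 32.09 + j154.8 Ω.
Step 4 — Series with input arm Z1: Z_in = Z1 + (Z3 || Z2) = 32.09 + j130.9 Ω = 134.7∠76.2° Ω.

Z = 32.09 + j130.9 Ω = 134.7∠76.2° Ω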